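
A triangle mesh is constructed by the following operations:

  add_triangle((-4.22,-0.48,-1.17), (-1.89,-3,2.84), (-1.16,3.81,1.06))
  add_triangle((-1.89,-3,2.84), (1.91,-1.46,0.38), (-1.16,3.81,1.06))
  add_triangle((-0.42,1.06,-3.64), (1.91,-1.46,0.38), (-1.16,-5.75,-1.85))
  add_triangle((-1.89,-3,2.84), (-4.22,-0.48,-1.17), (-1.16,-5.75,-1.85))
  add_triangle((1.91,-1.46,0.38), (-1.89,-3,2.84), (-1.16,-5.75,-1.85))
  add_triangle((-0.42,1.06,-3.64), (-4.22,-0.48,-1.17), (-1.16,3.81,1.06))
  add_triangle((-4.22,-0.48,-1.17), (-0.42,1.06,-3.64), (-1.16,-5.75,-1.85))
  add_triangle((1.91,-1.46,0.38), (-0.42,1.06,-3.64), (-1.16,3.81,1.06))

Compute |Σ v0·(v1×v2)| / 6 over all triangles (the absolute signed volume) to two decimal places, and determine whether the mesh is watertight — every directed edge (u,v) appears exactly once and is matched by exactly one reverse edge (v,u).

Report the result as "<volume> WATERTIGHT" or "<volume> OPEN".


79.69 WATERTIGHT

Per-triangle v0·(v1×v2)/6:
  t1: +12.0330
  t2: +4.8191
  t3: +7.8945
  t4: +16.2862
  t5: +9.0855
  t6: +10.8455
  t7: +15.1137
  t8: +3.6132
Σ = +79.6907 → |volume| = 79.69

Directed edges: 24 total, each appears once with its reverse present → watertight.


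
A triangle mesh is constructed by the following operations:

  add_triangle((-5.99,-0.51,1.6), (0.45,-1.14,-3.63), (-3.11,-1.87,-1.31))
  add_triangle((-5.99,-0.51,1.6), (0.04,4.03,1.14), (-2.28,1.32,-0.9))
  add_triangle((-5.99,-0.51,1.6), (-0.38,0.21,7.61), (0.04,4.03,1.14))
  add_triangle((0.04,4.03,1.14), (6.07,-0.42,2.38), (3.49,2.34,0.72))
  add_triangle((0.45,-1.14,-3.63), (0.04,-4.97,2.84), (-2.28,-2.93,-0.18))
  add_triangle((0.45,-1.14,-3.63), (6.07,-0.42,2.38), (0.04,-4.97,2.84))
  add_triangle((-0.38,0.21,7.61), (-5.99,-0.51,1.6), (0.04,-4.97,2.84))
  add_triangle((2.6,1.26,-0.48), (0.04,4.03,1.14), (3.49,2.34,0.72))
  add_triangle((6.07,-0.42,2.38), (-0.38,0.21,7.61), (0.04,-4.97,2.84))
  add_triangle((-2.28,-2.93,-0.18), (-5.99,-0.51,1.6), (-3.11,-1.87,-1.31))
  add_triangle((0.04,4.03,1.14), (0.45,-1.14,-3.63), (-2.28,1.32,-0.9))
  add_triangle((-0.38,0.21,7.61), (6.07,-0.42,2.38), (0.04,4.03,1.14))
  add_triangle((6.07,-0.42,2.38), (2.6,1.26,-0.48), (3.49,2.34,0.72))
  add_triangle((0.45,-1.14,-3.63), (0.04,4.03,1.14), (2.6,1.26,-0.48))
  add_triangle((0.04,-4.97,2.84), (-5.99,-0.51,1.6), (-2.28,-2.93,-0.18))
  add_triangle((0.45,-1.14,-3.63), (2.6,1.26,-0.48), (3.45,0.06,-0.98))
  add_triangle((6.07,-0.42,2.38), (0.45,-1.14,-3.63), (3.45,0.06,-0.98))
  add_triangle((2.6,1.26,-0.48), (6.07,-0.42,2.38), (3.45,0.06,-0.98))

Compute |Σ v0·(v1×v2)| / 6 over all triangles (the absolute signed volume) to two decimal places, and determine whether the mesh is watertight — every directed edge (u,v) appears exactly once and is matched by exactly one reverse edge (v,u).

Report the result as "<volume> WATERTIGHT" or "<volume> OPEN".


Per-triangle v0·(v1×v2)/6:
  t1: +3.1063
  t2: +7.8054
  t3: +29.9049
  t4: +5.5816
  t5: +8.8466
  t6: +22.2964
  t7: +37.9703
  t8: +2.0485
  t9: +39.5153
  t10: +4.5826
  t11: +5.4888
  t12: +31.4463
  t13: +2.9714
  t14: +5.4891
  t15: +11.7037
  t16: +2.2756
  t17: +3.7671
  t18: +2.9449
Σ = +227.7450 → |volume| = 227.74

Directed edges: 54 total; 6 unmatched, e.g. (-5.99,-0.51,1.6)→(0.45,-1.14,-3.63) → open.

227.74 OPEN


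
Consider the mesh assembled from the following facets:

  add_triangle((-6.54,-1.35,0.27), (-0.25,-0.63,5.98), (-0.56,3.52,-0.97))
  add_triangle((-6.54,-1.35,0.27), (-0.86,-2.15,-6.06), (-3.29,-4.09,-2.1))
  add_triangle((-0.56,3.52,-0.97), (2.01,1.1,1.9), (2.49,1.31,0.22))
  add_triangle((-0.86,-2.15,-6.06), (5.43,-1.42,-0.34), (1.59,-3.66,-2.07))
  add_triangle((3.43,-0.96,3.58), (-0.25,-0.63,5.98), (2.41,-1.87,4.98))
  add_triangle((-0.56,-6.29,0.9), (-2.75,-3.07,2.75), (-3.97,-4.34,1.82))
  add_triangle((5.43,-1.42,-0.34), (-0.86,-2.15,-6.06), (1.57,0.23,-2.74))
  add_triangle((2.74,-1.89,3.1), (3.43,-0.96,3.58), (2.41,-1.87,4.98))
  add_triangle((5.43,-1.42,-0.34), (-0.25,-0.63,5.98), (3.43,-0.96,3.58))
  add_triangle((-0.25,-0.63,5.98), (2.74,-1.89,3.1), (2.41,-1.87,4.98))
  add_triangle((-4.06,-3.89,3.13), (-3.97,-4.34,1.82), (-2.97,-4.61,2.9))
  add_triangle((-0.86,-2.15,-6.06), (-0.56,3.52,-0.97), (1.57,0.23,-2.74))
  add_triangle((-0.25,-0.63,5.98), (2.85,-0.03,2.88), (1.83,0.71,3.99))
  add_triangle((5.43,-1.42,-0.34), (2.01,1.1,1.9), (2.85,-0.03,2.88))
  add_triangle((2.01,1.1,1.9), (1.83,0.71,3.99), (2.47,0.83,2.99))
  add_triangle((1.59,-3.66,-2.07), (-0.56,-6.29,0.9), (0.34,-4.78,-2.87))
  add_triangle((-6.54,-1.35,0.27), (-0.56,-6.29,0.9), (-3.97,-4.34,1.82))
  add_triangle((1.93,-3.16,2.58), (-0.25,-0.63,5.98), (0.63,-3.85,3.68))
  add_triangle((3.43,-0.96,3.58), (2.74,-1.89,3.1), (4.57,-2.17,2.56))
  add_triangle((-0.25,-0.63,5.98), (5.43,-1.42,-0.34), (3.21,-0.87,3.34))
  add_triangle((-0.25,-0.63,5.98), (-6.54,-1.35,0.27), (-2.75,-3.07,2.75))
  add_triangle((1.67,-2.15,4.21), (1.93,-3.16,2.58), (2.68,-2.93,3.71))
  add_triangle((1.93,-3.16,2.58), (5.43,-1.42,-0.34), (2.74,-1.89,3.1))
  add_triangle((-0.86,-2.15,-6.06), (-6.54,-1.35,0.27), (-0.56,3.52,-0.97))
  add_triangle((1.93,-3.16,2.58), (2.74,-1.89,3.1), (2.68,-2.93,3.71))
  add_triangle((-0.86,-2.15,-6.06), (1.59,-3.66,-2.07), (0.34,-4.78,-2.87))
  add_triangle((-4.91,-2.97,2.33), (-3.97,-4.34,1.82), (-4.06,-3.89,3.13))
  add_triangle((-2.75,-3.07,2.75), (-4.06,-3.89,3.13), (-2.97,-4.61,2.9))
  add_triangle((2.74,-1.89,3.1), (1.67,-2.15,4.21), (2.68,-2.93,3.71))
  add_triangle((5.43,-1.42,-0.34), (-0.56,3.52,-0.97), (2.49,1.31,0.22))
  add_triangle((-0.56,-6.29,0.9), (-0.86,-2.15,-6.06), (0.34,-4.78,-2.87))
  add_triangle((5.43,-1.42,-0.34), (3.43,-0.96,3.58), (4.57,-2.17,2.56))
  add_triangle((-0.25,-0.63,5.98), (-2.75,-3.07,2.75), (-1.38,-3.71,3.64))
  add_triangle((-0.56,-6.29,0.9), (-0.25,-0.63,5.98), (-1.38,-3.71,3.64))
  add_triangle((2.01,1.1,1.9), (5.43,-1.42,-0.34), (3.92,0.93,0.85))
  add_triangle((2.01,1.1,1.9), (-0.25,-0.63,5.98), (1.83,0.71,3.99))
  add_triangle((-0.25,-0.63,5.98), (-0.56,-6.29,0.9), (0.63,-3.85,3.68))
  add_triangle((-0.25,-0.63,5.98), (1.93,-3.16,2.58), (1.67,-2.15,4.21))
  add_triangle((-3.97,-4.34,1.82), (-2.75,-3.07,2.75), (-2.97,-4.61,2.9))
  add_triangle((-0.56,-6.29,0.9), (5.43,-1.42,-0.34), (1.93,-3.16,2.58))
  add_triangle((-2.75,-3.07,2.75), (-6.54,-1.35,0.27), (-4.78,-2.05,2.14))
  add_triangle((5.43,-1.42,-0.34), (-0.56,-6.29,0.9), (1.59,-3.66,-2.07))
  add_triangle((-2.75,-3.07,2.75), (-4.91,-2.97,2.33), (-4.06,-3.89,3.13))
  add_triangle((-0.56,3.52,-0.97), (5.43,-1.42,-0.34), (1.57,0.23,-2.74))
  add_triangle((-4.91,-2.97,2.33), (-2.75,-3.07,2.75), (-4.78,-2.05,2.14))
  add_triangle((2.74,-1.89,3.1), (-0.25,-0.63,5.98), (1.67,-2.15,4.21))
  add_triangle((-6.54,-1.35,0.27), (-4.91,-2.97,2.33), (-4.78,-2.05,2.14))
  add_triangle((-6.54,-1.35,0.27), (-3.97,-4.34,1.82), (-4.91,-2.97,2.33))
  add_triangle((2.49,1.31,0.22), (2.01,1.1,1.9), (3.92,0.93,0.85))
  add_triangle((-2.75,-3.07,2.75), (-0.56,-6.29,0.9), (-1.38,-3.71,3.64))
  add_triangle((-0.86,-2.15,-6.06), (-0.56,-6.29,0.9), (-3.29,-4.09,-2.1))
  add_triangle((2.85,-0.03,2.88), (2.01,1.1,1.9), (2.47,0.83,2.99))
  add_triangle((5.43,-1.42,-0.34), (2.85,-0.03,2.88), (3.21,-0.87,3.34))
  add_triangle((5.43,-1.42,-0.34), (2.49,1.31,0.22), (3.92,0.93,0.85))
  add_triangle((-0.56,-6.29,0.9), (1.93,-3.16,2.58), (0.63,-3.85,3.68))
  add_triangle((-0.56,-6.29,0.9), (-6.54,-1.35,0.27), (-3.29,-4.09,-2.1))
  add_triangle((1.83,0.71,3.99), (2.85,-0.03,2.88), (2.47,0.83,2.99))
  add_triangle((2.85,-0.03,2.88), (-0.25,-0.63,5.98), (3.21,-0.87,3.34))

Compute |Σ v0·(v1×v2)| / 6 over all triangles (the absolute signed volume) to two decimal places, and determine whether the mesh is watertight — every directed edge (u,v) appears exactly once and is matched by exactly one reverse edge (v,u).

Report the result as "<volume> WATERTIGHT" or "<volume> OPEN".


Per-triangle v0·(v1×v2)/6:
  t1: +23.0305
  t2: +17.8551
  t3: +2.7429
  t4: +13.7152
  t5: +3.2789
  t6: +5.5679
  t7: +9.2220
  t8: +1.4183
  t9: -2.0479
  t10: +0.2319
  t11: +1.7026
  t12: +8.1577
  t13: +2.8023
  t14: +3.1882
  t15: +0.3311
  t16: +5.0563
  t17: +7.7808
  t18: +4.7758
  t19: +1.5412
  t20: +2.0635
  t21: +14.6204
  t22: +0.9035
  t23: +4.9934
  t24: +26.2905
  t25: +0.3703
  t26: +4.9490
  t27: +1.9841
  t28: +0.5723
  t29: +0.8370
  t30: +2.9315
  t31: +7.6014
  t32: +3.1857
  t33: +5.3340
  t34: +5.8494
  t35: +1.9729
  t36: +0.2336
  t37: +6.6425
  t38: +1.8479
  t39: -1.2785
  t40: +13.6539
  t41: -2.2430
  t42: +14.0172
  t43: +0.3108
  t44: +7.4826
  t45: +0.8472
  t46: +2.0041
  t47: +1.6773
  t48: +4.6315
  t49: +0.8183
  t50: +5.5298
  t51: +17.6493
  t52: +0.3164
  t53: +2.3768
  t54: +1.2791
  t55: +5.0840
  t56: +18.3074
  t57: +0.6993
  t58: +2.4467
Σ = +299.1441 → |volume| = 299.14

Directed edges: 174 total; 6 unmatched, e.g. (-0.25,-0.63,5.98)→(-0.56,3.52,-0.97) → open.

299.14 OPEN


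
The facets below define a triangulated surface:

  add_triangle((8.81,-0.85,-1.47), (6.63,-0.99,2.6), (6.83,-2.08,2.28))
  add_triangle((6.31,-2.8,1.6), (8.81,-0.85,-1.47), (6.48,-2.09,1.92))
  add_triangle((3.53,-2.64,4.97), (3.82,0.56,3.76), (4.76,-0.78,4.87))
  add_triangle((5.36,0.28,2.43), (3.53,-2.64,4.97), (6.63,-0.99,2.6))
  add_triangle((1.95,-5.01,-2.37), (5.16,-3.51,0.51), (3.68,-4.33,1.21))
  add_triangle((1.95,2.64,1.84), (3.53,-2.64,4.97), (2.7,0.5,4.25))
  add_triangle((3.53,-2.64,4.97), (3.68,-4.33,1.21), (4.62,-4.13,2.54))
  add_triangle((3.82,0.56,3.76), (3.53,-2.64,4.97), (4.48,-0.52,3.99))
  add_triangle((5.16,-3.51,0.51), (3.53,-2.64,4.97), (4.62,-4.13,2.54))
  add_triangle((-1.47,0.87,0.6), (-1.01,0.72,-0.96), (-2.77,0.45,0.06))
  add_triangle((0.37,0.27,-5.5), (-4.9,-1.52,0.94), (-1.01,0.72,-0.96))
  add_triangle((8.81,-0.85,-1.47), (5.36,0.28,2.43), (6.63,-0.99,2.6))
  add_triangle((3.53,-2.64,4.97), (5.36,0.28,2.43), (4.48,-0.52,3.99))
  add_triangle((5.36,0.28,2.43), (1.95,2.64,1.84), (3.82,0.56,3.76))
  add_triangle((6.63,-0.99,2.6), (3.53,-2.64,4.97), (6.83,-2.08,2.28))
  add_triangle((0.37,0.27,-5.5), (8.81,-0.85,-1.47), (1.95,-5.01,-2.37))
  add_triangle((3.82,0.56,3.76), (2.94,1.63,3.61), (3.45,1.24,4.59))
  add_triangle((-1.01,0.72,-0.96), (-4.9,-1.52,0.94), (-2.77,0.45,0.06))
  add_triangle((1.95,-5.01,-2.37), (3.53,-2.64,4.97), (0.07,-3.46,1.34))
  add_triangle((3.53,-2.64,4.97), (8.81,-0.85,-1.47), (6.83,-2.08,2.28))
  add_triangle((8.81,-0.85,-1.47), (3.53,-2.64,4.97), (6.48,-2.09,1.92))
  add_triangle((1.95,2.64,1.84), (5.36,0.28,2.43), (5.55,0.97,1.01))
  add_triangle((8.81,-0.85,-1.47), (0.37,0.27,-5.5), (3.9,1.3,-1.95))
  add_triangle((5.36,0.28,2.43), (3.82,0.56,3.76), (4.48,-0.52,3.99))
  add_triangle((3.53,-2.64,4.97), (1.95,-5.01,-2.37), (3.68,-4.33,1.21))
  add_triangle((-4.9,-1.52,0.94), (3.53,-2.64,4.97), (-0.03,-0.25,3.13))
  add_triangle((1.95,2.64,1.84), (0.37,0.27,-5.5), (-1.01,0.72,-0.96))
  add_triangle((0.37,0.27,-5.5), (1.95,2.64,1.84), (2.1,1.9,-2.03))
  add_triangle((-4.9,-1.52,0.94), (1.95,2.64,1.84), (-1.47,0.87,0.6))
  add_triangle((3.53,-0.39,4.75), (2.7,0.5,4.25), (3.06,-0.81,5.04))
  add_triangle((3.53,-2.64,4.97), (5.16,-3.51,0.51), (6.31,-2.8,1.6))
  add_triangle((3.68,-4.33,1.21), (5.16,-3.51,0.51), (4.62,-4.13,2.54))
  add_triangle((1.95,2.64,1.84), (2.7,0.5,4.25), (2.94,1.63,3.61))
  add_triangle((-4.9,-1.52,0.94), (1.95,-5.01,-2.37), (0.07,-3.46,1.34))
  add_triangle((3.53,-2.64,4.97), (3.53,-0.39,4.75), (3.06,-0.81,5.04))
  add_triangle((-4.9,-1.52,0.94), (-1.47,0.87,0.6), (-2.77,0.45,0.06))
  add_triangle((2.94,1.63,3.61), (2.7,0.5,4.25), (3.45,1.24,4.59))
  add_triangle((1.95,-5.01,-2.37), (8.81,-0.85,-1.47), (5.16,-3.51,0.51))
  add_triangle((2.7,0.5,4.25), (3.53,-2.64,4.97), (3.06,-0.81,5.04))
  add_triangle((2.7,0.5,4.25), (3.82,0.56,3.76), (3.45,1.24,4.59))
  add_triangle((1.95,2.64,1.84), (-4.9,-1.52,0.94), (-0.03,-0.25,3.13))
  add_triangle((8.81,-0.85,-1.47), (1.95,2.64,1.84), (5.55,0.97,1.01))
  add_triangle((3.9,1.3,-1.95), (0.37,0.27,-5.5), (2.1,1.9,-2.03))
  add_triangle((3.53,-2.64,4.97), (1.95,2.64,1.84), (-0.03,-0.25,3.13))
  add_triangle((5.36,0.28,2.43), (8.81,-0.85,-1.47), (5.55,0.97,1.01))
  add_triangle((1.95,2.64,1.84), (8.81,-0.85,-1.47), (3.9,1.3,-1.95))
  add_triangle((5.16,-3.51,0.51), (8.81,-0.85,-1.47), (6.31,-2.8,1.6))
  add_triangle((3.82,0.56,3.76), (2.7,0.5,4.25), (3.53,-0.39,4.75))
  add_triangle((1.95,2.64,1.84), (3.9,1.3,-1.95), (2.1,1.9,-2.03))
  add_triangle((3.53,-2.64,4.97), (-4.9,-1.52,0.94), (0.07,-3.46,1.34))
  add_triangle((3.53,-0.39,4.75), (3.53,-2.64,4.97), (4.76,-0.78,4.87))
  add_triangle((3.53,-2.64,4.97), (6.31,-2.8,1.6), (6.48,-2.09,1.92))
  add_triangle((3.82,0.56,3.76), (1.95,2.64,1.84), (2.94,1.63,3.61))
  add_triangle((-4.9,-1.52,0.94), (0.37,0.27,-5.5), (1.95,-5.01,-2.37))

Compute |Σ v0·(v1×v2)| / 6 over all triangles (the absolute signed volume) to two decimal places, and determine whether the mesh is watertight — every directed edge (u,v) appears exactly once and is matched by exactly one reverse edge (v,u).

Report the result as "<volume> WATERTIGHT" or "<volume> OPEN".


276.81 OPEN

Per-triangle v0·(v1×v2)/6:
  t1: +5.9742
  t2: +3.9504
  t3: -1.0356
  t4: +5.0465
  t5: +6.7069
  t6: -2.4237
  t7: +2.1037
  t8: +1.9640
  t9: +3.4960
  t10: +0.4319
  t11: +4.4351
  t12: +6.0481
  t13: +2.6729
  t14: +4.2909
  t15: +5.1307
  t16: +39.4212
  t17: +0.5768
  t18: +0.8358
  t19: +12.8497
  t20: -0.0534
  t21: +1.8233
  t22: +3.9958
  t23: +12.8022
  t24: +1.9970
  t25: +3.5494
  t26: +8.4197
  t27: +3.9686
  t28: +1.4917
  t29: +1.8691
  t30: +0.6045
  t31: +6.1310
  t32: +2.5544
  t33: +0.4431
  t34: +11.8813
  t35: +1.1600
  t36: +0.8505
  t37: +0.1353
  t38: +18.7497
  t39: -0.6943
  t40: +0.6652
  t41: +5.6277
  t42: +3.2531
  t43: +4.0523
  t44: +7.5038
  t45: +5.0825
  t46: +10.7251
  t47: +7.3222
  t48: +1.0046
  t49: +3.4633
  t50: +11.9289
  t51: +2.0650
  t52: +3.6786
  t53: +1.1340
  t54: +25.1478
Σ = +276.8085 → |volume| = 276.81

Directed edges: 162 total; 6 unmatched, e.g. (3.82,0.56,3.76)→(4.76,-0.78,4.87) → open.


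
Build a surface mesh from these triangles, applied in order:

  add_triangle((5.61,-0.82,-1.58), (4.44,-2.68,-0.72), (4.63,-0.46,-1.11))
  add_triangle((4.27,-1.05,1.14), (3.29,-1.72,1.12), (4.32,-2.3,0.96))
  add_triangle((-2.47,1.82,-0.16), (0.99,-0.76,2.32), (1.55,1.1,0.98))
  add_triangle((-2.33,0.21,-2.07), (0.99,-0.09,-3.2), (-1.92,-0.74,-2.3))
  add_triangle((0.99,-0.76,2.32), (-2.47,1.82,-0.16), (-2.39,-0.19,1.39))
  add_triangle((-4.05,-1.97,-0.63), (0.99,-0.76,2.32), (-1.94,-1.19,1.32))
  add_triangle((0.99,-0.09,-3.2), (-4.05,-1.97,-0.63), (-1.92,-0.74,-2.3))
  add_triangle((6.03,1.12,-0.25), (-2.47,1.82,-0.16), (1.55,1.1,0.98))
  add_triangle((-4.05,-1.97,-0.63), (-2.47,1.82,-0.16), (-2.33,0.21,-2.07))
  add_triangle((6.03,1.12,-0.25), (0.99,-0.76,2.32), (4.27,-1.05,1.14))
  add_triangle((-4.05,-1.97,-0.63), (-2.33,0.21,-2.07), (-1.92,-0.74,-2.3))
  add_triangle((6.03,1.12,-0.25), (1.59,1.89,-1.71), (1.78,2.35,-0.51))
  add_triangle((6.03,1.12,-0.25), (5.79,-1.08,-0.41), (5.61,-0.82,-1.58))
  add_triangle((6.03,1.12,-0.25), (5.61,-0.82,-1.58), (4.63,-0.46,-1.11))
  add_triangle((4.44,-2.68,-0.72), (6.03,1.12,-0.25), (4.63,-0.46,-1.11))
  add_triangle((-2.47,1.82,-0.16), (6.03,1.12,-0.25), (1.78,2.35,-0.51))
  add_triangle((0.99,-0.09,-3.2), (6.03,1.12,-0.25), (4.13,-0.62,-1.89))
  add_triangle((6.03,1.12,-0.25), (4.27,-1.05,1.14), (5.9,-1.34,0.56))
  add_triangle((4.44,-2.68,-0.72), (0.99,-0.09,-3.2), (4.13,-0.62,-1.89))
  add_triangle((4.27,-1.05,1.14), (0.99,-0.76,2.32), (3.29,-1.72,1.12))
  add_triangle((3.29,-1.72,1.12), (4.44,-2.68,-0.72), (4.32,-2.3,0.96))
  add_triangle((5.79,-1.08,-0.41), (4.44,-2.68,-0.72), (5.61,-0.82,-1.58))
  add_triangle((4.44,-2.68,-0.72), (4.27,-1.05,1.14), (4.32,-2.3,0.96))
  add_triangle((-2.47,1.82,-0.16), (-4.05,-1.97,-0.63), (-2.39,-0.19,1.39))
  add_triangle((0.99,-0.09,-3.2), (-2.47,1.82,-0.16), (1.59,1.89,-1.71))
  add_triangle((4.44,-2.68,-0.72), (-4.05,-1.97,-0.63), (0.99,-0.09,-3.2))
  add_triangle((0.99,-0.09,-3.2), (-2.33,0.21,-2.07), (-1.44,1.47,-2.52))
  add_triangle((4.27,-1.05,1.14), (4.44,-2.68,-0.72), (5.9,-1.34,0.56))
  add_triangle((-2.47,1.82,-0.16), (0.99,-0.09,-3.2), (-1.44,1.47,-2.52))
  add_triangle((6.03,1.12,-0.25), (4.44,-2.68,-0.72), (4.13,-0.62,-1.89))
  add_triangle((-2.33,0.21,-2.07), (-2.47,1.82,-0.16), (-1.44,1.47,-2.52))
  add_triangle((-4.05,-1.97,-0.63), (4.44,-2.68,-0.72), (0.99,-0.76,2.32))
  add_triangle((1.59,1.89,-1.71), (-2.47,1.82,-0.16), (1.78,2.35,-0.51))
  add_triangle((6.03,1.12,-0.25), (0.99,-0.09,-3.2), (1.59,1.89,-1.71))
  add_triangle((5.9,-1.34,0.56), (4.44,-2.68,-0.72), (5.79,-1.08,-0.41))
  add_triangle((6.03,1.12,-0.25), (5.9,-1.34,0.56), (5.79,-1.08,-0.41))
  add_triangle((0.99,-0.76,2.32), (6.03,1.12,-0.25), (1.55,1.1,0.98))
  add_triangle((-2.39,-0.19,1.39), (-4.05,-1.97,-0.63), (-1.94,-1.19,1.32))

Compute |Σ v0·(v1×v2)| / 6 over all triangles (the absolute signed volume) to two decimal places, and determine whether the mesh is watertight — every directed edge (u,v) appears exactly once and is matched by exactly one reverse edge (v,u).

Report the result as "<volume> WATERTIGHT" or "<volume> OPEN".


88.03 OPEN

Per-triangle v0·(v1×v2)/6:
  t1: -0.4759
  t2: +0.3382
  t3: +2.0932
  t4: +1.4463
  t5: +1.7925
  t6: +0.9990
  t7: +1.2112
  t8: +2.6057
  t9: +3.6858
  t10: +3.1241
  t11: +1.5912
  t12: +2.6376
  t13: +2.6007
  t14: -0.0695
  t15: -2.5226
  t16: +0.4664
  t17: +3.9306
  t18: +1.7337
  t19: +3.7542
  t20: +1.2439
  t21: +0.0497
  t22: +2.2022
  t23: +1.4598
  t24: +3.4459
  t25: +3.6367
  t26: +10.4126
  t27: +2.1236
  t28: +1.2977
  t29: +0.0893
  t30: +5.3068
  t31: +1.8284
  t32: +8.2581
  t33: +1.9447
  t34: +5.5152
  t35: +1.8410
  t36: +2.1590
  t37: +2.9176
  t38: +1.3576
Σ = +88.0321 → |volume| = 88.03

Directed edges: 114 total; 6 unmatched, e.g. (-2.39,-0.19,1.39)→(0.99,-0.76,2.32) → open.


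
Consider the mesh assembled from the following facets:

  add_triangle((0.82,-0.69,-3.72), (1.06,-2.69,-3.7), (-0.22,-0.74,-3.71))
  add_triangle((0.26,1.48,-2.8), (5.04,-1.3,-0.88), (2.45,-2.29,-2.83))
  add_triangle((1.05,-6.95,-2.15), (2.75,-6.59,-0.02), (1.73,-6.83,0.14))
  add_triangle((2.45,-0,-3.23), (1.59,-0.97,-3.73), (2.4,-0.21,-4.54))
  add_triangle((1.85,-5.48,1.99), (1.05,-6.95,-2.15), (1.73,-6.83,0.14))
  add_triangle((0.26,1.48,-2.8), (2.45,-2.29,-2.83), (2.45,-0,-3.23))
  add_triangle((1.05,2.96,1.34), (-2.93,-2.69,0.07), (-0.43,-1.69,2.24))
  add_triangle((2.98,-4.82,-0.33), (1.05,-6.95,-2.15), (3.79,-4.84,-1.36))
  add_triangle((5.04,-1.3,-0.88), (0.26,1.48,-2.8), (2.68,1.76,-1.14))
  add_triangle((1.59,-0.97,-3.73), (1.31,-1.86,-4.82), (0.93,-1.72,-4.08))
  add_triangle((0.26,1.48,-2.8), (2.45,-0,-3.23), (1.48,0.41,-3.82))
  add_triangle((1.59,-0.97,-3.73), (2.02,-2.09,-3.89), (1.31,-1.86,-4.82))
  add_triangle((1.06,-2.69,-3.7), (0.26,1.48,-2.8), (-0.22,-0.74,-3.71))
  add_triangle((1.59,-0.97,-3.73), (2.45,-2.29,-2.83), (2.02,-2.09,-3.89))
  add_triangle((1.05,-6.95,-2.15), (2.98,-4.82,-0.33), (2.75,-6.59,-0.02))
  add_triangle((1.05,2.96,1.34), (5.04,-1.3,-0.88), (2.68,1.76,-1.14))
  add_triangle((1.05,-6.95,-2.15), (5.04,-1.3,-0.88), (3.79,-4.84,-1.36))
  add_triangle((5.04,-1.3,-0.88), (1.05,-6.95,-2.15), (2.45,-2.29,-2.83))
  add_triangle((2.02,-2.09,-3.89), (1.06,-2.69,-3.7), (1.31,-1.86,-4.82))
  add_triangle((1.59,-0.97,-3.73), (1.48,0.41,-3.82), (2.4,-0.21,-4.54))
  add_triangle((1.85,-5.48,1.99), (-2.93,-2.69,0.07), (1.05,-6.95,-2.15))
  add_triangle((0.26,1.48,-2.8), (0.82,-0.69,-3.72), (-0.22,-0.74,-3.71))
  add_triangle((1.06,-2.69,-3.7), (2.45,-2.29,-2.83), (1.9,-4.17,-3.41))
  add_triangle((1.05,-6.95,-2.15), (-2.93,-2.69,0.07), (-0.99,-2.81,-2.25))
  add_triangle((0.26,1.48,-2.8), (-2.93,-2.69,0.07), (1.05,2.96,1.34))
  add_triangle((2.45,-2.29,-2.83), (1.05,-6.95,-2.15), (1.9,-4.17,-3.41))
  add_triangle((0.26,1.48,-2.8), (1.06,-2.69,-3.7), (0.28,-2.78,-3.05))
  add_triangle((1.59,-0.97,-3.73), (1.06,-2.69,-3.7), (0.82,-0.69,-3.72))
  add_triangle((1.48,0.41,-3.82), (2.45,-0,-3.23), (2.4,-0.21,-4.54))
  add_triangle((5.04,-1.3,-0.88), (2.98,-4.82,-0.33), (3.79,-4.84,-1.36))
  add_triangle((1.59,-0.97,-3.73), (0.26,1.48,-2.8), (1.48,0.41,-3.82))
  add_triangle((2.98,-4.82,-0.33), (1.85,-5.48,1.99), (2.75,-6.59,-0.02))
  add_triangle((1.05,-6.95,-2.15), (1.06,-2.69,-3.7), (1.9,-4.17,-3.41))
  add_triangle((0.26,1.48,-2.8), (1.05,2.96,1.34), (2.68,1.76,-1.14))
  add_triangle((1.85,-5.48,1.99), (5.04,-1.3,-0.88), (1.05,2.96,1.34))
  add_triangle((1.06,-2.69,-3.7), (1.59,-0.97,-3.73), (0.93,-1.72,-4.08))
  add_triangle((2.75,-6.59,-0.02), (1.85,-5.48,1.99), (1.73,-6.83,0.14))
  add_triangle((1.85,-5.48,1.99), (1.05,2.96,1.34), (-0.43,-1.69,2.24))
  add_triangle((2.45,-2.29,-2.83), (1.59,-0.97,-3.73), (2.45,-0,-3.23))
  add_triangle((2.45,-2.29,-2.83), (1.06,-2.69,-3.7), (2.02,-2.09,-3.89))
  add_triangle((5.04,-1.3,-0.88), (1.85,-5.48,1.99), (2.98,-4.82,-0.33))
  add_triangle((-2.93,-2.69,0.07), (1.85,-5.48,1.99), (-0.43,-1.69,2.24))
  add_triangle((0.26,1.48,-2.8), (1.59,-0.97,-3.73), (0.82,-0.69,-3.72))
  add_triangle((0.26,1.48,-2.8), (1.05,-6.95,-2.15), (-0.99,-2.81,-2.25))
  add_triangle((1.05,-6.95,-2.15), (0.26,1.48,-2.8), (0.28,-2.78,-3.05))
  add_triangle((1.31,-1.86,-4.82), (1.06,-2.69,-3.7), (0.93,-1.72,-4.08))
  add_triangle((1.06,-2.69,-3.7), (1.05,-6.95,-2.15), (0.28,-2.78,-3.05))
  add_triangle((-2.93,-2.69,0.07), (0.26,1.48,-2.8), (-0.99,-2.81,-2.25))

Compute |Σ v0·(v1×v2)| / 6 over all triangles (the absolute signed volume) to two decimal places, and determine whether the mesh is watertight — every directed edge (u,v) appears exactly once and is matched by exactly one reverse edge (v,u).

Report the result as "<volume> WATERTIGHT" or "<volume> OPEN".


Per-triangle v0·(v1×v2)/6:
  t1: +1.2971
  t2: +6.9583
  t3: +2.9458
  t4: +0.4049
  t5: +0.3129
  t6: -2.0560
  t7: +3.0368
  t8: +3.7558
  t9: +4.7985
  t10: +0.0001
  t11: +0.7180
  t12: +0.6356
  t13: -2.1269
  t14: +0.4842
  t15: +2.9058
  t16: +4.9606
  t17: +2.4632
  t18: +10.7386
  t19: +0.9505
  t20: +0.4950
  t21: +15.3104
  t22: +1.2979
  t23: +1.5769
  t24: +6.8142
  t25: +3.5506
  t26: +2.0458
  t27: +1.4754
  t28: +0.9117
  t29: +0.3906
  t30: +2.9937
  t31: +0.6108
  t32: +1.9835
  t33: +2.6138
  t34: +3.7722
  t35: +12.6789
  t36: -0.6573
  t37: +2.3916
  t38: +5.2507
  t39: +1.6862
  t40: +0.8760
  t41: +7.0717
  t42: +6.5296
  t43: +0.8902
  t44: +6.1114
  t45: -1.7551
  t46: +0.1877
  t47: +2.1231
  t48: +3.9719
Σ = +136.3828 → |volume| = 136.38

Directed edges: 144 total, each appears once with its reverse present → watertight.

136.38 WATERTIGHT


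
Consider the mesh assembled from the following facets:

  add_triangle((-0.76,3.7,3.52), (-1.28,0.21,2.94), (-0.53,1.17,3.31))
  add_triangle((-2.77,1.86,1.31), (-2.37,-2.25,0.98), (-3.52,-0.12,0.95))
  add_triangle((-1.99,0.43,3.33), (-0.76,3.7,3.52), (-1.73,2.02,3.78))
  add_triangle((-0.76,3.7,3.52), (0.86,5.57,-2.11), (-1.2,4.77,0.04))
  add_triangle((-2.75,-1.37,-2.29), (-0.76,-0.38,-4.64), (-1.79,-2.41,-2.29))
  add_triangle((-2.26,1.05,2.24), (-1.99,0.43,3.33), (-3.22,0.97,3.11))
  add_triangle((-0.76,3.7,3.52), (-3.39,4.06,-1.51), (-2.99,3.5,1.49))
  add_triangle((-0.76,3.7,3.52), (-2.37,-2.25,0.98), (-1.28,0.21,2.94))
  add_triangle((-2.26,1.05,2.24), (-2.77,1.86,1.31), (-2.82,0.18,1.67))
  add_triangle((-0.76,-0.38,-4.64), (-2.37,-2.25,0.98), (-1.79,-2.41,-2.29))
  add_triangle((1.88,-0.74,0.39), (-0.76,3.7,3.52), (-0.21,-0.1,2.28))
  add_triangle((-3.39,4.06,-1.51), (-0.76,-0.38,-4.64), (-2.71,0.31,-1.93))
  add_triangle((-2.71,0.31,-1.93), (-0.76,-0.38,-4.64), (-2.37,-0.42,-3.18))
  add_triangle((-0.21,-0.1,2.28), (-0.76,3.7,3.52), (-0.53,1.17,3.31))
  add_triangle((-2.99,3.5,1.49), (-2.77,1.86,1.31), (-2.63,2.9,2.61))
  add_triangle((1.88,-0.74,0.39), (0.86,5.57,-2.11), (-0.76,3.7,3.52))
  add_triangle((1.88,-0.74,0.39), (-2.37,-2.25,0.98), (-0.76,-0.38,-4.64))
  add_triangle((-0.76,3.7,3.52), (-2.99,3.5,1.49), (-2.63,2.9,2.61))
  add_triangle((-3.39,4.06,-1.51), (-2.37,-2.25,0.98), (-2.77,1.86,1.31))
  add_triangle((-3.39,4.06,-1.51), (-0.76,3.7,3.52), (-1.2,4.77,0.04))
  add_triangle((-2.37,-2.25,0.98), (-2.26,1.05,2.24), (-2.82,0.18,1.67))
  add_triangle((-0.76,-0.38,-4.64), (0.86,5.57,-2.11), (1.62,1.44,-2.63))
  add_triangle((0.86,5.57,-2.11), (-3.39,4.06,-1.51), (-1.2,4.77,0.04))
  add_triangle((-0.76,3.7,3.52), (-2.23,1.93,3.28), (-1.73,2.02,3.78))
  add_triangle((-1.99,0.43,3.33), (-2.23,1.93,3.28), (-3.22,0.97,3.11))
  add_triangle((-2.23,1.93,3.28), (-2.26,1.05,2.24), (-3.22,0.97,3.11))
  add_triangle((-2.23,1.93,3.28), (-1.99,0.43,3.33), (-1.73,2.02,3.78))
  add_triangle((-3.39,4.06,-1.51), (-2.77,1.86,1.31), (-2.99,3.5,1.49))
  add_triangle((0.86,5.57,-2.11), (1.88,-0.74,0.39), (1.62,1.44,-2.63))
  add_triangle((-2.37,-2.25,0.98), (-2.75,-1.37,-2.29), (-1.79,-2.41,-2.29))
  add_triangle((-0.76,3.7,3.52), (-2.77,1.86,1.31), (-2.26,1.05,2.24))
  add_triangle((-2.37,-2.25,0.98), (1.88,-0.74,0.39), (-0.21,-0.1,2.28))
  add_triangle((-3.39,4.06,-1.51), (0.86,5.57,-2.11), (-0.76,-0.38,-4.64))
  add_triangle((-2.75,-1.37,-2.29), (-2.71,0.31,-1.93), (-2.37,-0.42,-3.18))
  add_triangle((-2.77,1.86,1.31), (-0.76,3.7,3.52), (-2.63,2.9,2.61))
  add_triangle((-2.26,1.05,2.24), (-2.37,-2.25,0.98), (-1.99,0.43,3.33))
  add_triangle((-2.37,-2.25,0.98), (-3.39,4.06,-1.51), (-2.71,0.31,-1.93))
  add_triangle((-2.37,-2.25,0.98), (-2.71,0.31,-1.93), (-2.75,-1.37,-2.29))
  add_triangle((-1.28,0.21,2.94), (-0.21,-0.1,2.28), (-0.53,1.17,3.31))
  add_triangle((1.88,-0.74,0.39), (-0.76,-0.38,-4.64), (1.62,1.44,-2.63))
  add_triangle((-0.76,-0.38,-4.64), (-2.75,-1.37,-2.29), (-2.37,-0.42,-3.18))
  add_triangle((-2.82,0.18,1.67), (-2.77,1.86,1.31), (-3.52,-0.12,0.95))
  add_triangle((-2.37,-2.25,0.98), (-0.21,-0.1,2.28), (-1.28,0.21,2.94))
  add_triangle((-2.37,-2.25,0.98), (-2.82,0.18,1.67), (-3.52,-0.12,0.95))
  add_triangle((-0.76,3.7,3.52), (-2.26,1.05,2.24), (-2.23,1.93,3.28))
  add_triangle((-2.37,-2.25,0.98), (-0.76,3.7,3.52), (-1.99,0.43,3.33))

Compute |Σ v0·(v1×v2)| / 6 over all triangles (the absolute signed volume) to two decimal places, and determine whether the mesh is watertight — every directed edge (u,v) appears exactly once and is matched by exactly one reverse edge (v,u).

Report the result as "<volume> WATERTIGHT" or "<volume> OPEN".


Per-triangle v0·(v1×v2)/6:
  t1: +1.1862
  t2: -1.1060
  t3: +0.1896
  t4: +6.5650
  t5: +2.7879
  t6: -0.2842
  t7: +4.6243
  t8: +2.4056
  t9: +0.8539
  t10: -1.7994
  t11: +2.6865
  t12: +6.6075
  t13: +0.9647
  t14: +0.1119
  t15: +0.9015
  t16: +9.2471
  t17: +4.7834
  t18: +2.0994
  t19: +5.6371
  t20: +6.3602
  t21: +0.8373
  t22: +7.5643
  t23: +6.8369
  t24: +0.9302
  t25: +1.0532
  t26: +0.1845
  t27: +0.6717
  t28: +2.2073
  t29: +4.0014
  t30: +2.4471
  t31: +2.4069
  t32: +2.2331
  t33: +17.8575
  t34: +1.0318
  t35: -0.3572
  t36: +1.9687
  t37: +5.4547
  t38: +2.4074
  t39: +0.4754
  t40: +3.5492
  t41: +1.3978
  t42: +0.9511
  t43: +1.1400
  t44: +1.2118
  t45: +0.4170
  t46: -1.4419
Σ = +122.2594 → |volume| = 122.26

Directed edges: 138 total, each appears once with its reverse present → watertight.

122.26 WATERTIGHT


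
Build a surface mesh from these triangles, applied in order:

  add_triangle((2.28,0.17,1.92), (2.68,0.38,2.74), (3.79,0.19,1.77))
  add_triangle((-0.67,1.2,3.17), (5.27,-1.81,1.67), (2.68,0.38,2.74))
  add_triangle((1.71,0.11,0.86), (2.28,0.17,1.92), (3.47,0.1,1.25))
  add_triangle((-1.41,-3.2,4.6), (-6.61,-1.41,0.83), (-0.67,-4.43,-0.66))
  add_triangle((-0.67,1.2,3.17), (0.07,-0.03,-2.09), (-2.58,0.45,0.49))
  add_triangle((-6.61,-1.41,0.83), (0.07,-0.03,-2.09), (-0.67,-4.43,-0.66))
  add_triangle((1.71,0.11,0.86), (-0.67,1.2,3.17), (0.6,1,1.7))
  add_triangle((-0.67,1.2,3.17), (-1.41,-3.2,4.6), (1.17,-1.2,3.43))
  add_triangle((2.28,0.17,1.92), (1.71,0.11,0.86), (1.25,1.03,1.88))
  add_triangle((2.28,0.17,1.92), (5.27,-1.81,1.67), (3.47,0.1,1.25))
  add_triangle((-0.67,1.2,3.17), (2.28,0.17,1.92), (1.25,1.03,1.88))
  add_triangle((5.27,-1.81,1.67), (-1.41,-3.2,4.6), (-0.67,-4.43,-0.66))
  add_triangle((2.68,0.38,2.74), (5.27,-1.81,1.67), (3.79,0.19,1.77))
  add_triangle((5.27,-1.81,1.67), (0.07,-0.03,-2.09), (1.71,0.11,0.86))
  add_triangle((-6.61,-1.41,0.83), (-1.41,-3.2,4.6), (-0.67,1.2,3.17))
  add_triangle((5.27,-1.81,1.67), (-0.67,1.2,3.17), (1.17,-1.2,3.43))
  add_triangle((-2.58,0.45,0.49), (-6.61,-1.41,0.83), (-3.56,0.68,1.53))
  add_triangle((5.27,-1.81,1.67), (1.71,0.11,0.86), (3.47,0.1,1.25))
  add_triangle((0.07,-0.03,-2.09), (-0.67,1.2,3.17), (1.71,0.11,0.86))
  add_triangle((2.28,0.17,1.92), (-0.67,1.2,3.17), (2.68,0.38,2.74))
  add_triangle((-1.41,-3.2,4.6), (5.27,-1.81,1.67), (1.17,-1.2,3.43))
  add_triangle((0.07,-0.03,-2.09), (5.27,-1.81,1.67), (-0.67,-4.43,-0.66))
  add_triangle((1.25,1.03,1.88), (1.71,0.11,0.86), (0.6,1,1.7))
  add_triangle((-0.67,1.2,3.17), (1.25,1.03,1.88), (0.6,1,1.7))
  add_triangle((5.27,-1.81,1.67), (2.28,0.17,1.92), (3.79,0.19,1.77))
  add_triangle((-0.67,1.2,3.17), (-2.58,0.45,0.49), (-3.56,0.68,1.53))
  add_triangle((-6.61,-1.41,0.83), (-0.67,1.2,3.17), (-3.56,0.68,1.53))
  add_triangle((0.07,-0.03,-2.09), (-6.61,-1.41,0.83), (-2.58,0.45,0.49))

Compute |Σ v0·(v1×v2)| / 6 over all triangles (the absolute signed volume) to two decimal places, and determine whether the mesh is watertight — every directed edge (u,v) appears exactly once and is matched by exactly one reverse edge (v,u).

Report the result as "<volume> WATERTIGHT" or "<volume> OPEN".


Per-triangle v0·(v1×v2)/6:
  t1: -0.0803
  t2: +2.2527
  t3: +0.0239
  t4: +23.2660
  t5: +0.9439
  t6: +9.7926
  t7: -0.4655
  t8: +5.5249
  t9: +0.2010
  t10: +1.2328
  t11: +0.9363
  t12: +22.1060
  t13: +1.8273
  t14: +1.2920
  t15: +16.3998
  t16: +4.9773
  t17: +0.9302
  t18: -0.2688
  t19: +0.7184
  t20: -0.0262
  t21: +6.3617
  t22: +8.6431
  t23: -0.0355
  t24: +0.1489
  t25: -1.0926
  t26: +0.3204
  t27: +3.2912
  t28: +2.2854
Σ = +111.5067 → |volume| = 111.51

Directed edges: 84 total, each appears once with its reverse present → watertight.

111.51 WATERTIGHT


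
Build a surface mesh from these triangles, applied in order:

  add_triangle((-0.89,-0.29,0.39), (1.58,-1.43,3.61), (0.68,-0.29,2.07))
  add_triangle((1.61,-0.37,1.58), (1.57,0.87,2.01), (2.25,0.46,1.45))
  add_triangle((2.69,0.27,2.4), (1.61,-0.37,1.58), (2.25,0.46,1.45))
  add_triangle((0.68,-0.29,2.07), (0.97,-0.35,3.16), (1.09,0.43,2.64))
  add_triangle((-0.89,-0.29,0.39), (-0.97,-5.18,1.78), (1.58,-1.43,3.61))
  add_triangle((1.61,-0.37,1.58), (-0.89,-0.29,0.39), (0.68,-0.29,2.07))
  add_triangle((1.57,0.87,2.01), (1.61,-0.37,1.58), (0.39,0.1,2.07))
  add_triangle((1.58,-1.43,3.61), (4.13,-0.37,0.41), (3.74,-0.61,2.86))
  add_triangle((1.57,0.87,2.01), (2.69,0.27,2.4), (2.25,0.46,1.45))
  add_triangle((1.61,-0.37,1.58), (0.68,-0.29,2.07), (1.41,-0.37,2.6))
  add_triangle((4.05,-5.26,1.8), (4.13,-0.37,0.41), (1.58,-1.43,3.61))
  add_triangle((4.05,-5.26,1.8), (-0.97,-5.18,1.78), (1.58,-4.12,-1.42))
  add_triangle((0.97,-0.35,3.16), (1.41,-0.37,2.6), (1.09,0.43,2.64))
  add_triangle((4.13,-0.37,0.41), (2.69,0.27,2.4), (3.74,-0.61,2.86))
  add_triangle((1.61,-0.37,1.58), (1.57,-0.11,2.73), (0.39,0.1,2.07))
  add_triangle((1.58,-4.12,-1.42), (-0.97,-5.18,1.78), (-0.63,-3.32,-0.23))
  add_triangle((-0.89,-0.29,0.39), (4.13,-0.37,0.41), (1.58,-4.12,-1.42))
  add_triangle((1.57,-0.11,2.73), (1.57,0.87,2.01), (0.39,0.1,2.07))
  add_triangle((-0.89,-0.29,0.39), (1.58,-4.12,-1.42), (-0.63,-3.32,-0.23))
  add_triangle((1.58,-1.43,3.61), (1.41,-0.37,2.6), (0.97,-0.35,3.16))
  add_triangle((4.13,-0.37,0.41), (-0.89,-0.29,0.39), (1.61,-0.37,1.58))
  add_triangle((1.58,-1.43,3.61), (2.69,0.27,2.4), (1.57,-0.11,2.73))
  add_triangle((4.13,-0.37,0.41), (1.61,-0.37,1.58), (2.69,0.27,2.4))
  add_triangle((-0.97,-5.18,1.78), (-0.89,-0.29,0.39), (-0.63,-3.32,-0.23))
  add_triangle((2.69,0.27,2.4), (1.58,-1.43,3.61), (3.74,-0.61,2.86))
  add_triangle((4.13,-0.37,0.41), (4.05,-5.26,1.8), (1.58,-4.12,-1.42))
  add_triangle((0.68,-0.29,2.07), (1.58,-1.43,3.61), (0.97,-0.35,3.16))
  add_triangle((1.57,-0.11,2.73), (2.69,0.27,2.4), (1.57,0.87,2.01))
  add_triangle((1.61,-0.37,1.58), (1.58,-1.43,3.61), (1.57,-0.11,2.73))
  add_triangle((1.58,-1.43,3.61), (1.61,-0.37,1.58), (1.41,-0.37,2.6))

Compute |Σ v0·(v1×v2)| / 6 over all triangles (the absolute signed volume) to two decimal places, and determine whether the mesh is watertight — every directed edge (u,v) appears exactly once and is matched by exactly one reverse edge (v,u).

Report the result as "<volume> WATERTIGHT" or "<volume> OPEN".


Per-triangle v0·(v1×v2)/6:
  t1: +0.3566
  t2: -0.3734
  t3: +0.1178
  t4: -0.0259
  t5: +2.7132
  t6: -0.1408
  t7: -0.5334
  t8: +1.5537
  t9: +0.2420
  t10: -0.0263
  t11: +10.4003
  t12: +12.3114
  t13: +0.2449
  t14: +1.2790
  t15: +0.0530
  t16: +2.8033
  t17: -1.7113
  t18: +0.3809
  t19: -0.0117
  t20: +0.3116
  t21: -0.2871
  t22: +0.6828
  t23: -0.8310
  t24: +0.9911
  t25: +1.3117
  t26: +9.1436
  t27: -0.0091
  t28: +0.4977
  t29: -0.4791
  t30: +0.3228
Σ = +41.2885 → |volume| = 41.29

Directed edges: 90 total; 6 unmatched, e.g. (1.09,0.43,2.64)→(0.68,-0.29,2.07) → open.

41.29 OPEN


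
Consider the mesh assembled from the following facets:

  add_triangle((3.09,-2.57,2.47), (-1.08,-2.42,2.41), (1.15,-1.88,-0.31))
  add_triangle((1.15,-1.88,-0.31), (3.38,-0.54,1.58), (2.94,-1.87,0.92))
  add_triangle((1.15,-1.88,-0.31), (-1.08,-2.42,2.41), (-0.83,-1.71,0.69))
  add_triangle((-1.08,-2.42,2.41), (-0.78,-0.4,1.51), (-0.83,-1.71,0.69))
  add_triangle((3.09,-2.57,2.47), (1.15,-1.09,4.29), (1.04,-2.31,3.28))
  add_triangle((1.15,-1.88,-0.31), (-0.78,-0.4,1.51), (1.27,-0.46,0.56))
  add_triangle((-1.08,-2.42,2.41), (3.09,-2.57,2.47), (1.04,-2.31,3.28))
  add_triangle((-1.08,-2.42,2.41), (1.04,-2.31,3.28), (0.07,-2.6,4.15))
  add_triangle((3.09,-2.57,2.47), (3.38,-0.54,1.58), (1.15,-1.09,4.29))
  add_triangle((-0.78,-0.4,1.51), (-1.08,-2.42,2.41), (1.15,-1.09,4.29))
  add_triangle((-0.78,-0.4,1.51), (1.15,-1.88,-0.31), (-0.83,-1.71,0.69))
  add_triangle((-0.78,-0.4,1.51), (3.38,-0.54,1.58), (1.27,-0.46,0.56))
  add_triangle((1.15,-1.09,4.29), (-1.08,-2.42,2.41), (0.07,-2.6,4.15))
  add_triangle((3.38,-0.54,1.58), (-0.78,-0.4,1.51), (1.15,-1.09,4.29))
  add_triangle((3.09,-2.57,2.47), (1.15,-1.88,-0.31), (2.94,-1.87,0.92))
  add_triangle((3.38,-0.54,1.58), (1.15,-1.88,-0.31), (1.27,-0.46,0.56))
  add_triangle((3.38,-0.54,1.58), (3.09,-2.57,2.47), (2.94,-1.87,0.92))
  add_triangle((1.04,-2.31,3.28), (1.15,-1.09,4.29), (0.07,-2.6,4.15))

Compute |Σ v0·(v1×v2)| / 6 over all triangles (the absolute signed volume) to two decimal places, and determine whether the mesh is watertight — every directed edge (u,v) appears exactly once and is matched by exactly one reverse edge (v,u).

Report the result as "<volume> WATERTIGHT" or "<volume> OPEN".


Per-triangle v0·(v1×v2)/6:
  t1: +3.6575
  t2: +0.2345
  t3: +0.8715
  t4: +0.2757
  t5: +2.3401
  t6: -0.6923
  t7: +1.7486
  t8: +0.8176
  t9: +3.8655
  t10: +1.5111
  t11: -0.6143
  t12: -0.2815
  t13: +0.5600
  t14: -0.1519
  t15: +1.0443
  t16: -0.0906
  t17: +1.3404
  t18: +1.2783
Σ = +17.7145 → |volume| = 17.71

Directed edges: 54 total, each appears once with its reverse present → watertight.

17.71 WATERTIGHT


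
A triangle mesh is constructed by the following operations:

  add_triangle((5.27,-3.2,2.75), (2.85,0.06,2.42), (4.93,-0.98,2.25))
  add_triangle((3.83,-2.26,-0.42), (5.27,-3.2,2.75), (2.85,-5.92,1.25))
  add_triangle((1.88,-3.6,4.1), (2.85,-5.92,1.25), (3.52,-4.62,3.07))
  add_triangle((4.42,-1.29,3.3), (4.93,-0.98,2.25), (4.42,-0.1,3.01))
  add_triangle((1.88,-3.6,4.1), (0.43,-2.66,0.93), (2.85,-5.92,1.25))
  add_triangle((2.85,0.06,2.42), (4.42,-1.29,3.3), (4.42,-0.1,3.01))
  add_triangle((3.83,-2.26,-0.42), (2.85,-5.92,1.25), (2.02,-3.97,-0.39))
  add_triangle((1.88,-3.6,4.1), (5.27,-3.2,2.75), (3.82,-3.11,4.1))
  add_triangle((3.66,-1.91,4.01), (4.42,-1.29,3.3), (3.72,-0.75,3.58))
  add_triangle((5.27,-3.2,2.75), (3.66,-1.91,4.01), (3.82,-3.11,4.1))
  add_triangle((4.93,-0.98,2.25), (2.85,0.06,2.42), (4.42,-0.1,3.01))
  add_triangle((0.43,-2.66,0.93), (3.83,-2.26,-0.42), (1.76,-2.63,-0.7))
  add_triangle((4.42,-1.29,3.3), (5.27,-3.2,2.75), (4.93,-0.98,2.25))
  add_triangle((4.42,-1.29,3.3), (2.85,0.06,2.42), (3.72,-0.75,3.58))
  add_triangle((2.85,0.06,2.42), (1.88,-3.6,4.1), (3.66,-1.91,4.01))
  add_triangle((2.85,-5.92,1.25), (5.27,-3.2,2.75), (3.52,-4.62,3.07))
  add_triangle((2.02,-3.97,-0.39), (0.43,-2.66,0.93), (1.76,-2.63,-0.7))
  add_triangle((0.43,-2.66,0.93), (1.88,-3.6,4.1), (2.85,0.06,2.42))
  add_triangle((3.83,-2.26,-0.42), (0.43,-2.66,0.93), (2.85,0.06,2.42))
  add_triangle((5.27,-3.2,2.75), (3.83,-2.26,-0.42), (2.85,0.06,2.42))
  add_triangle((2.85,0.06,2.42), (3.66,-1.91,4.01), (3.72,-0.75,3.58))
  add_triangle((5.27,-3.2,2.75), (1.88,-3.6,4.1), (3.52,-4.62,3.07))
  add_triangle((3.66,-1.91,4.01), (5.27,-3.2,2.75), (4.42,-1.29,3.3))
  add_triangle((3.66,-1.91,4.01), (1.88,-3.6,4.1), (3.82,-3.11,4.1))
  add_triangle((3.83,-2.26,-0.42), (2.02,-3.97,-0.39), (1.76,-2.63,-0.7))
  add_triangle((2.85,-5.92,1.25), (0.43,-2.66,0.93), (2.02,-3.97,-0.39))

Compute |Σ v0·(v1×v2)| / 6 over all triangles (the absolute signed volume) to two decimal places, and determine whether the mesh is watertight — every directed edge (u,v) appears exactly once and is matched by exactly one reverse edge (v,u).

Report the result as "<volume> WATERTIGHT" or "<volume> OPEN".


Per-triangle v0·(v1×v2)/6:
  t1: -2.1571
  t2: +8.9134
  t3: +3.9667
  t4: +1.1562
  t5: +2.8563
  t6: +0.4466
  t7: +3.2267
  t8: +2.3835
  t9: +0.8136
  t10: +2.0361
  t11: -0.2050
  t12: -1.7714
  t13: +2.1521
  t14: +0.4550
  t15: +0.8033
  t16: +5.0550
  t17: -0.0626
  t18: -2.1976
  t19: -5.2836
  t20: +3.8575
  t21: -0.0426
  t22: +4.1383
  t23: +2.2985
  t24: +1.5258
  t25: +0.7279
  t26: +0.9913
Σ = +36.0840 → |volume| = 36.08

Directed edges: 78 total, each appears once with its reverse present → watertight.

36.08 WATERTIGHT


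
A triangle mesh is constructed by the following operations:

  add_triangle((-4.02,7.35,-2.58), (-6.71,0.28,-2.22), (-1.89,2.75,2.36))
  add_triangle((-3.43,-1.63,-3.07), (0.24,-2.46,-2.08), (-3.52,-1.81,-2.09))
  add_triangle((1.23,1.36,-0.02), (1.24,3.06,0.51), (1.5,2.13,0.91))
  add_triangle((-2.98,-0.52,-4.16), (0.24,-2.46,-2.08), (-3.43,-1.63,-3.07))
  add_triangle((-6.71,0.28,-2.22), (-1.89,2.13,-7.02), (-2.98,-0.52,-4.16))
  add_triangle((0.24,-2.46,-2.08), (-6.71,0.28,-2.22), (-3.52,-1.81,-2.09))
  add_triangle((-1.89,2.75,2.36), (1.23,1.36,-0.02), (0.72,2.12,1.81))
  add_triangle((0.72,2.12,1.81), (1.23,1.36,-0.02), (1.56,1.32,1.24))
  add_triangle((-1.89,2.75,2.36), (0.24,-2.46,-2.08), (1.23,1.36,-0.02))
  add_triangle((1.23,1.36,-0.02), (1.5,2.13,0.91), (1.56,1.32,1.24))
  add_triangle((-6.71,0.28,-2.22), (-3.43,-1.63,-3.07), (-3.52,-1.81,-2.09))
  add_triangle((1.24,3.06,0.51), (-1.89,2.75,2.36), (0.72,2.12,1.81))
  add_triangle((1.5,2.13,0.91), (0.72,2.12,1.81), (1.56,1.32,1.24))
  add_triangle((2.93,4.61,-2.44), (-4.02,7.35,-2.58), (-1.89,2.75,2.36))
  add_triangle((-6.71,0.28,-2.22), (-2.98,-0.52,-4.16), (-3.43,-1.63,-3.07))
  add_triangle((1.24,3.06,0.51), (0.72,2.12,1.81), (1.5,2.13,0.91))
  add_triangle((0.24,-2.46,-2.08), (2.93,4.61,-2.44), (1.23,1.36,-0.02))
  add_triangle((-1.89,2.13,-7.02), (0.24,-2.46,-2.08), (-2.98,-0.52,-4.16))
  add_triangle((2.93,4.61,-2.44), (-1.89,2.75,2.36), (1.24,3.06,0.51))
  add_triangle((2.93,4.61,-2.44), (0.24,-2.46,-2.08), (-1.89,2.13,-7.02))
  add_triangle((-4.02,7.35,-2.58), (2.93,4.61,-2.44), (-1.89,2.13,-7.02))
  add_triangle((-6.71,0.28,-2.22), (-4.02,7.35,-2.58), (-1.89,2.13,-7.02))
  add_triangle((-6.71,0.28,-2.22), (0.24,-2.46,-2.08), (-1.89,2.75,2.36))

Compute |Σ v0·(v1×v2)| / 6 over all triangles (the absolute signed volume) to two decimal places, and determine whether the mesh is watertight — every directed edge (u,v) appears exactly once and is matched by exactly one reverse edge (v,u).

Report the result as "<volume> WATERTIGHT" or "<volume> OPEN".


196.32 OPEN

Per-triangle v0·(v1×v2)/6:
  t1: +27.7124
  t2: +1.7406
  t3: +0.2723
  t4: +3.3722
  t5: +11.8889
  t6: -2.1902
  t7: -1.1752
  t8: -0.4946
  t9: -0.7584
  t10: +0.1999
  t11: +2.4000
  t12: +2.0971
  t13: +0.3879
  t14: +21.8177
  t15: +4.8995
  t16: +0.5125
  t17: +1.9198
  t18: +8.3950
  t19: +3.8860
  t20: +16.5945
  t21: +42.6162
  t22: +48.4959
  t23: +1.7288
Σ = +196.3187 → |volume| = 196.32

Directed edges: 69 total; 3 unmatched, e.g. (1.23,1.36,-0.02)→(1.24,3.06,0.51) → open.
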